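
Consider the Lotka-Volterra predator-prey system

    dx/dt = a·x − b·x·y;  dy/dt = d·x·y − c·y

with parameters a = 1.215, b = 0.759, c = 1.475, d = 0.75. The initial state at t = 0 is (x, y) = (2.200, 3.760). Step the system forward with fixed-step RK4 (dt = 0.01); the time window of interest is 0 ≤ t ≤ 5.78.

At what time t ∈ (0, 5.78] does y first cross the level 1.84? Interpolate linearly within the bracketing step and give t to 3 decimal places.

t=0.000: state=(2.200, 3.760)
step 1 (dt=0.01): k1=(-3.605, 0.658), k2=(-3.581, 0.608), k3=(-3.581, 0.608), k4=(-3.557, 0.558); state += dt/6·(k1+2k2+2k3+k4)
t=0.010: state=(2.164, 3.766)
t=0.020: state=(2.129, 3.771)
t=0.030: state=(2.094, 3.775)
continuing one RK4 step at a time; state shown every 20 steps (Δt=0.2):
t=0.200: state=(1.584, 3.708)
t=0.400: state=(1.176, 3.388)
t=0.600: state=(0.926, 2.949)
t=0.800: state=(0.782, 2.493)
t=1.000: state=(0.705, 2.073)
t=1.120: state=(0.683, 1.849)
next step: t=1.130: state=(0.681, 1.831) — y has crossed 1.84
linear interpolation between t=1.120 (1.84889) and t=1.130 (1.83116) → t≈1.125

t = 1.125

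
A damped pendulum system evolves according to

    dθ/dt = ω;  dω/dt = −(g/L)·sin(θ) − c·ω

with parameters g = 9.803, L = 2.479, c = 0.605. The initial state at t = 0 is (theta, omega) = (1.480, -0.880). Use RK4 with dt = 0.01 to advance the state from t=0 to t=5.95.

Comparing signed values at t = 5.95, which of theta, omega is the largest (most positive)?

largest component: omega

t=0.000: state=(1.480, -0.880)
step 1 (dt=0.01): k1=(-0.880, -3.406), k2=(-0.897, -3.394), k3=(-0.897, -3.394), k4=(-0.914, -3.382); state += dt/6·(k1+2k2+2k3+k4)
t=0.010: state=(1.471, -0.914)
t=0.020: state=(1.462, -0.948)
t=0.030: state=(1.452, -0.981)
continuing one RK4 step at a time; state shown every 20 steps (Δt=0.2):
t=0.200: state=(1.239, -1.508)
t=0.400: state=(0.887, -1.985)
t=0.600: state=(0.462, -2.220)
t=0.800: state=(0.020, -2.139)
t=1.000: state=(-0.374, -1.758)
t=1.200: state=(-0.670, -1.179)
t=1.400: state=(-0.841, -0.528)
t=1.600: state=(-0.882, 0.103)
t=1.800: state=(-0.805, 0.651)
t=2.000: state=(-0.630, 1.069)
t=2.200: state=(-0.389, 1.311)
t=2.400: state=(-0.120, 1.347)
t=2.600: state=(0.136, 1.184)
t=2.800: state=(0.343, 0.867)
t=3.000: state=(0.477, 0.465)
t=3.200: state=(0.529, 0.049)
t=3.400: state=(0.500, -0.327)
t=3.600: state=(0.403, -0.617)
t=3.800: state=(0.260, -0.791)
t=4.000: state=(0.096, -0.832)
t=4.200: state=(-0.064, -0.747)
t=4.400: state=(-0.196, -0.562)
t=4.600: state=(-0.284, -0.317)
t=4.800: state=(-0.322, -0.055)
t=5.000: state=(-0.308, 0.184)
t=5.200: state=(-0.251, 0.371)
t=5.400: state=(-0.165, 0.483)
t=5.600: state=(-0.064, 0.513)
t=5.800: state=(0.035, 0.464)
t=5.950: state=(0.099, 0.384)
compare at T: theta=0.099, omega=0.384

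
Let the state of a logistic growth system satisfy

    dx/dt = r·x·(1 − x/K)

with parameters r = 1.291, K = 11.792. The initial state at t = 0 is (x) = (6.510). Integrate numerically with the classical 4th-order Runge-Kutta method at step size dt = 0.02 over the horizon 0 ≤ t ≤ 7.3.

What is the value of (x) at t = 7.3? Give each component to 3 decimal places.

t=0.000: state=(6.510)
step 1 (dt=0.02): k1=(3.765), k2=(3.759), k3=(3.759), k4=(3.754); state += dt/6·(k1+2k2+2k3+k4)
t=0.020: state=(6.585)
t=0.040: state=(6.660)
t=0.060: state=(6.735)
continuing one RK4 step at a time; state shown every 25 steps (Δt=0.5):
t=0.500: state=(8.272)
t=1.000: state=(9.641)
t=1.500: state=(10.557)
t=2.000: state=(11.110)
t=2.500: state=(11.424)
t=3.000: state=(11.596)
t=3.500: state=(11.689)
t=4.000: state=(11.738)
t=4.500: state=(11.763)
t=5.000: state=(11.777)
t=5.500: state=(11.784)
t=6.000: state=(11.788)
t=6.500: state=(11.790)
t=7.000: state=(11.791)
t=7.300: state=(11.791)

(x) = (11.791)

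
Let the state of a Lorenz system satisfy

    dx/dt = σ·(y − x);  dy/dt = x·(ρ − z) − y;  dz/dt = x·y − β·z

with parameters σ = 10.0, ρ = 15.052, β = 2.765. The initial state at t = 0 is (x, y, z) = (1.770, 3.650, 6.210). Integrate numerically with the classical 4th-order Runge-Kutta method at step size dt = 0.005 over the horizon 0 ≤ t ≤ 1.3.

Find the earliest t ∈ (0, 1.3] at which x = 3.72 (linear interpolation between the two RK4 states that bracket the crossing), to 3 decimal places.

t = 0.105

t=0.000: state=(1.770, 3.650, 6.210)
step 1 (dt=0.005): k1=(18.800, 12.000, -10.710), k2=(18.630, 12.435, -10.410), k3=(18.645, 12.428, -10.412), k4=(18.489, 12.859, -10.110); state += dt/6·(k1+2k2+2k3+k4)
t=0.005: state=(1.863, 3.712, 6.158)
t=0.010: state=(1.955, 3.779, 6.109)
t=0.015: state=(2.046, 3.849, 6.063)
continuing one RK4 step at a time; state shown every 10 steps (Δt=0.05):
t=0.050: state=(2.668, 4.457, 5.831)
t=0.100: state=(3.615, 5.656, 5.822)
t=0.105: state=(3.718, 5.796, 5.846)
next step: t=0.110: state=(3.823, 5.940, 5.876) — x has crossed 3.72
linear interpolation between t=0.105 (3.71826) and t=0.110 (3.82314) → t≈0.105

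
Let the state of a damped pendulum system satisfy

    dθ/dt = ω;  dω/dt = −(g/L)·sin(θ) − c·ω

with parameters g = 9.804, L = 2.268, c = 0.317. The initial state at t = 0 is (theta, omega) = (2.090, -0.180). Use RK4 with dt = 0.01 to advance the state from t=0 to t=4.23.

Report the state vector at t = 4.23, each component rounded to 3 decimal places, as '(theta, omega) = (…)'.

t=0.000: state=(2.090, -0.180)
step 1 (dt=0.01): k1=(-0.180, -3.696), k2=(-0.198, -3.692), k3=(-0.198, -3.692), k4=(-0.217, -3.689); state += dt/6·(k1+2k2+2k3+k4)
t=0.010: state=(2.088, -0.217)
t=0.020: state=(2.086, -0.254)
t=0.030: state=(2.083, -0.291)
continuing one RK4 step at a time; state shown every 20 steps (Δt=0.2):
t=0.200: state=(1.981, -0.913)
t=0.400: state=(1.724, -1.657)
t=0.600: state=(1.319, -2.386)
t=0.800: state=(0.779, -2.960)
t=1.000: state=(0.160, -3.151)
t=1.200: state=(-0.446, -2.833)
t=1.400: state=(-0.946, -2.118)
t=1.600: state=(-1.283, -1.233)
t=1.800: state=(-1.439, -0.337)
t=2.000: state=(-1.420, 0.515)
t=2.200: state=(-1.238, 1.298)
t=2.400: state=(-0.909, 1.955)
t=2.600: state=(-0.472, 2.367)
t=2.800: state=(0.012, 2.409)
t=3.000: state=(0.465, 2.058)
t=3.200: state=(0.817, 1.425)
t=3.400: state=(1.027, 0.664)
t=3.600: state=(1.082, -0.110)
t=3.800: state=(0.986, -0.828)
t=4.000: state=(0.759, -1.422)
t=4.200: state=(0.432, -1.805)
t=4.230: state=(0.377, -1.839)

(theta, omega) = (0.377, -1.839)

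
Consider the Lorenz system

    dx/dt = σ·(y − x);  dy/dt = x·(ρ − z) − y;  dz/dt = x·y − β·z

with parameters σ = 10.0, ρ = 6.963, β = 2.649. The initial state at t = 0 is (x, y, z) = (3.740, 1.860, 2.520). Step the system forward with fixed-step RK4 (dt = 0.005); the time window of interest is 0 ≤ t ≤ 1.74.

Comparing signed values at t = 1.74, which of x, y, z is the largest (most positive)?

largest component: z

t=0.000: state=(3.740, 1.860, 2.520)
step 1 (dt=0.005): k1=(-18.800, 14.757, 0.281), k2=(-17.961, 14.509, 0.328), k3=(-17.988, 14.518, 0.329), k4=(-17.175, 14.279, 0.374); state += dt/6·(k1+2k2+2k3+k4)
t=0.005: state=(3.650, 1.933, 2.522)
t=0.010: state=(3.568, 2.003, 2.524)
t=0.015: state=(3.493, 2.071, 2.526)
continuing one RK4 step at a time; state shown every 20 steps (Δt=0.1):
t=0.100: state=(3.005, 3.029, 2.633)
t=0.200: state=(3.375, 3.988, 3.001)
t=0.300: state=(4.098, 4.883, 3.774)
t=0.400: state=(4.852, 5.526, 4.976)
t=0.500: state=(5.347, 5.620, 6.363)
t=0.600: state=(5.351, 5.089, 7.435)
t=0.700: state=(4.881, 4.251, 7.809)
t=0.800: state=(4.201, 3.523, 7.527)
t=0.900: state=(3.597, 3.090, 6.890)
t=1.000: state=(3.207, 2.935, 6.173)
t=1.100: state=(3.045, 2.987, 5.540)
t=1.200: state=(3.076, 3.188, 5.076)
t=1.300: state=(3.256, 3.497, 4.822)
t=1.400: state=(3.542, 3.865, 4.801)
t=1.500: state=(3.883, 4.229, 5.011)
t=1.600: state=(4.210, 4.506, 5.408)
t=1.700: state=(4.448, 4.616, 5.898)
t=1.740: state=(4.502, 4.605, 6.089)
compare at T: x=4.502, y=4.605, z=6.089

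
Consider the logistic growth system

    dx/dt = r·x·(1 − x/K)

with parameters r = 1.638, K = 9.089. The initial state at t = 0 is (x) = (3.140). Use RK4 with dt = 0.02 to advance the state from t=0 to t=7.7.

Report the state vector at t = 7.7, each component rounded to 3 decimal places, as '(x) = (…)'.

(x) = (9.089)

t=0.000: state=(3.140)
step 1 (dt=0.02): k1=(3.366), k2=(3.383), k3=(3.383), k4=(3.400); state += dt/6·(k1+2k2+2k3+k4)
t=0.020: state=(3.208)
t=0.040: state=(3.276)
t=0.060: state=(3.345)
continuing one RK4 step at a time; state shown every 25 steps (Δt=0.5):
t=0.500: state=(4.952)
t=1.000: state=(6.643)
t=1.500: state=(7.820)
t=2.000: state=(8.482)
t=2.500: state=(8.811)
t=3.000: state=(8.964)
t=3.500: state=(9.034)
t=4.000: state=(9.064)
t=4.500: state=(9.078)
t=5.000: state=(9.084)
t=5.500: state=(9.087)
t=6.000: state=(9.088)
t=6.500: state=(9.089)
t=7.000: state=(9.089)
t=7.500: state=(9.089)
t=7.700: state=(9.089)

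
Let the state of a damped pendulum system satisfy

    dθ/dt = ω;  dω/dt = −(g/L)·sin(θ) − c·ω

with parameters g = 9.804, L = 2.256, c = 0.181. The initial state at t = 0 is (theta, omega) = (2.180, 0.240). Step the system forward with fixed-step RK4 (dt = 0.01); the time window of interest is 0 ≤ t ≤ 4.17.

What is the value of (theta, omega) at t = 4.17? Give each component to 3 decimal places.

t=0.000: state=(2.180, 0.240)
step 1 (dt=0.01): k1=(0.240, -3.607), k2=(0.222, -3.601), k3=(0.222, -3.601), k4=(0.204, -3.595); state += dt/6·(k1+2k2+2k3+k4)
t=0.010: state=(2.182, 0.204)
t=0.020: state=(2.184, 0.168)
t=0.030: state=(2.186, 0.132)
continuing one RK4 step at a time; state shown every 20 steps (Δt=0.2):
t=0.200: state=(2.157, -0.468)
t=0.400: state=(1.991, -1.194)
t=0.600: state=(1.676, -1.970)
t=0.800: state=(1.204, -2.739)
t=1.000: state=(0.594, -3.303)
t=1.200: state=(-0.086, -3.396)
t=1.400: state=(-0.727, -2.936)
t=1.600: state=(-1.236, -2.122)
t=1.800: state=(-1.570, -1.207)
t=2.000: state=(-1.721, -0.315)
t=2.200: state=(-1.698, 0.540)
t=2.400: state=(-1.506, 1.372)
t=2.600: state=(-1.153, 2.150)
t=2.800: state=(-0.658, 2.743)
t=3.000: state=(-0.081, 2.951)
t=3.200: state=(0.489, 2.670)
t=3.400: state=(0.961, 2.007)
t=3.600: state=(1.280, 1.165)
t=3.800: state=(1.425, 0.288)
t=4.000: state=(1.397, -0.567)
t=4.170: state=(1.241, -1.255)

(theta, omega) = (1.241, -1.255)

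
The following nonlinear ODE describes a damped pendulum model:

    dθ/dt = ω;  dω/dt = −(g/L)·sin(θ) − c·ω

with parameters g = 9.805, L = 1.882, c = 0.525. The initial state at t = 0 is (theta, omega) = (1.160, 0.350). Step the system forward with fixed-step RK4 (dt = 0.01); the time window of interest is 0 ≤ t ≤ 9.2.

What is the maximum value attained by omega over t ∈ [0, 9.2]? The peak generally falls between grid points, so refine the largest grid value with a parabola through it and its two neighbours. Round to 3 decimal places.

t=0.000: state=(1.160, 0.350)
step 1 (dt=0.01): k1=(0.350, -4.960), k2=(0.325, -4.951), k3=(0.325, -4.951), k4=(0.300, -4.941); state += dt/6·(k1+2k2+2k3+k4)
t=0.010: state=(1.163, 0.300)
t=0.020: state=(1.166, 0.251)
t=0.030: state=(1.168, 0.202)
continuing one RK4 step at a time; state shown every 50 steps (Δt=0.5):
t=0.500: state=(0.778, -1.700)
t=1.000: state=(-0.222, -1.877)
t=1.500: state=(-0.774, -0.200)
t=2.000: state=(-0.463, 1.269)
t=2.500: state=(0.228, 1.197)
t=3.000: state=(0.531, -0.050)
t=3.500: state=(0.238, -0.962)
t=4.000: state=(-0.227, -0.704)
t=4.500: state=(-0.355, 0.205)
t=5.000: state=(-0.095, 0.700)
t=5.500: state=(0.201, 0.369)
t=6.000: state=(0.224, -0.260)
t=6.500: state=(0.013, -0.481)
t=7.000: state=(-0.162, -0.158)
t=7.500: state=(-0.131, 0.251)
t=8.000: state=(0.027, 0.310)
t=8.500: state=(0.121, 0.037)
t=9.000: state=(0.069, -0.210)
t=9.200: state=(0.024, -0.235)
largest grid value and its neighbours: omega(2.220)=1.45990, omega(2.230)=1.45998, omega(2.240)=1.45930
parabola through these three points peaks at t≈2.226 with omega≈1.46004

max omega = 1.460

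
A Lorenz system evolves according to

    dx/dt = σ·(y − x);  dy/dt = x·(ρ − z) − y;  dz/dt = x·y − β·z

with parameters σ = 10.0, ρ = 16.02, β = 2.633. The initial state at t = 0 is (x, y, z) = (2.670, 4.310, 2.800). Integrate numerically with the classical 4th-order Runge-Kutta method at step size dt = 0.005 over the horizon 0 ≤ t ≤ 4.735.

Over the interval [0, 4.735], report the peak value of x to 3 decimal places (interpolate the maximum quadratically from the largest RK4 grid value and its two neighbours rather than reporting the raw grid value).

max x = 12.526

t=0.000: state=(2.670, 4.310, 2.800)
step 1 (dt=0.005): k1=(16.400, 30.987, 4.135), k2=(16.765, 31.424, 4.495), k3=(16.766, 31.432, 4.499), k4=(17.133, 31.877, 4.870); state += dt/6·(k1+2k2+2k3+k4)
t=0.005: state=(2.754, 4.467, 2.822)
t=0.010: state=(2.841, 4.629, 2.849)
t=0.015: state=(2.933, 4.795, 2.879)
continuing one RK4 step at a time; state shown every 40 steps (Δt=0.2):
t=0.200: state=(9.156, 13.544, 10.493)
t=0.400: state=(8.689, 3.240, 23.498)
t=0.600: state=(1.121, -0.335, 14.287)
t=0.800: state=(0.068, -0.024, 8.428)
t=1.000: state=(0.023, 0.030, 4.977)
t=1.200: state=(0.070, 0.116, 2.940)
t=1.400: state=(0.280, 0.482, 1.744)
t=1.600: state=(1.219, 2.130, 1.174)
t=1.800: state=(5.327, 9.040, 3.462)
t=2.000: state=(12.476, 11.531, 22.989)
t=2.200: state=(2.782, -1.009, 18.263)
t=2.400: state=(-0.460, -0.956, 10.703)
t=2.600: state=(-1.414, -2.113, 6.543)
t=2.800: state=(-4.195, -6.576, 5.718)
t=3.000: state=(-10.430, -12.587, 16.474)
t=3.200: state=(-6.136, -2.018, 20.276)
t=3.400: state=(-1.701, -1.119, 12.519)
t=3.600: state=(-2.024, -2.786, 7.891)
t=3.800: state=(-5.124, -7.647, 7.536)
t=4.000: state=(-10.256, -10.965, 18.306)
t=4.200: state=(-5.399, -2.208, 18.768)
t=4.400: state=(-2.287, -2.071, 11.971)
t=4.600: state=(-3.398, -4.693, 8.456)
t=4.735: state=(-5.922, -8.344, 9.421)
largest grid value and its neighbours: x(1.985)=12.51785, x(1.990)=12.52585, x(1.995)=12.51190
parabola through these three points peaks at t≈1.989 with x≈12.52605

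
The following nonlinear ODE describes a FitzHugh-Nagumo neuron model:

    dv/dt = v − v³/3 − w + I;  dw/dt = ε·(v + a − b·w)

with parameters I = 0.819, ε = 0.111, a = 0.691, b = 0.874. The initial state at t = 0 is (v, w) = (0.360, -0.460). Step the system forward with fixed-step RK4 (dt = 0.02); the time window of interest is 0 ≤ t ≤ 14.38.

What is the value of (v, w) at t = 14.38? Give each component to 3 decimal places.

t=0.000: state=(0.360, -0.460)
step 1 (dt=0.02): k1=(1.623, 0.161), k2=(1.636, 0.163), k3=(1.636, 0.163), k4=(1.648, 0.165); state += dt/6·(k1+2k2+2k3+k4)
t=0.020: state=(0.393, -0.457)
t=0.040: state=(0.426, -0.453)
t=0.060: state=(0.460, -0.450)
continuing one RK4 step at a time; state shown every 25 steps (Δt=0.5):
t=0.500: state=(1.263, -0.357)
t=1.000: state=(1.888, -0.215)
t=1.500: state=(2.044, -0.059)
t=2.000: state=(2.039, 0.092)
t=2.500: state=(2.001, 0.235)
t=3.000: state=(1.957, 0.368)
t=3.500: state=(1.912, 0.493)
t=4.000: state=(1.866, 0.609)
t=4.500: state=(1.821, 0.718)
t=5.000: state=(1.776, 0.819)
t=5.500: state=(1.731, 0.912)
t=6.000: state=(1.685, 0.999)
t=6.500: state=(1.640, 1.079)
t=7.000: state=(1.595, 1.153)
t=7.500: state=(1.549, 1.221)
t=8.000: state=(1.503, 1.283)
t=8.500: state=(1.456, 1.340)
t=9.000: state=(1.409, 1.392)
t=9.500: state=(1.360, 1.438)
t=10.000: state=(1.311, 1.480)
t=10.500: state=(1.259, 1.517)
t=11.000: state=(1.206, 1.549)
t=11.500: state=(1.150, 1.577)
t=12.000: state=(1.090, 1.601)
t=12.500: state=(1.026, 1.620)
t=13.000: state=(0.955, 1.634)
t=13.500: state=(0.874, 1.644)
t=14.000: state=(0.780, 1.648)
t=14.380: state=(0.694, 1.648)

(v, w) = (0.694, 1.648)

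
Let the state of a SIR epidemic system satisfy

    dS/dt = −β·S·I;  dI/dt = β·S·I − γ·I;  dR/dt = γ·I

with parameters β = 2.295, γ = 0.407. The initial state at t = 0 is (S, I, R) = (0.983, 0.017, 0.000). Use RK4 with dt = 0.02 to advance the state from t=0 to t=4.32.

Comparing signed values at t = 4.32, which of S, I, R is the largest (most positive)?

t=0.000: state=(0.983, 0.017, 0.000)
step 1 (dt=0.02): k1=(-0.038, 0.031, 0.007), k2=(-0.039, 0.032, 0.007), k3=(-0.039, 0.032, 0.007), k4=(-0.040, 0.033, 0.007); state += dt/6·(k1+2k2+2k3+k4)
t=0.020: state=(0.982, 0.018, 0.000)
t=0.040: state=(0.981, 0.018, 0.000)
t=0.060: state=(0.981, 0.019, 0.000)
continuing one RK4 step at a time; state shown every 10 steps (Δt=0.2):
t=0.200: state=(0.974, 0.025, 0.002)
t=0.400: state=(0.961, 0.035, 0.004)
t=0.600: state=(0.942, 0.050, 0.008)
t=0.800: state=(0.916, 0.071, 0.012)
t=1.000: state=(0.882, 0.099, 0.019)
t=1.200: state=(0.836, 0.136, 0.029)
t=1.400: state=(0.777, 0.181, 0.042)
t=1.600: state=(0.707, 0.235, 0.059)
t=1.800: state=(0.626, 0.294, 0.080)
t=2.000: state=(0.540, 0.354, 0.106)
t=2.200: state=(0.453, 0.410, 0.138)
t=2.400: state=(0.371, 0.456, 0.173)
t=2.600: state=(0.298, 0.490, 0.211)
t=2.800: state=(0.237, 0.511, 0.252)
t=3.000: state=(0.187, 0.519, 0.294)
t=3.200: state=(0.147, 0.516, 0.336)
t=3.400: state=(0.117, 0.505, 0.378)
t=3.600: state=(0.093, 0.489, 0.419)
t=3.800: state=(0.075, 0.468, 0.457)
t=4.000: state=(0.060, 0.445, 0.495)
t=4.200: state=(0.050, 0.421, 0.530)
t=4.320: state=(0.044, 0.406, 0.550)
compare at T: S=0.044, I=0.406, R=0.550

largest component: R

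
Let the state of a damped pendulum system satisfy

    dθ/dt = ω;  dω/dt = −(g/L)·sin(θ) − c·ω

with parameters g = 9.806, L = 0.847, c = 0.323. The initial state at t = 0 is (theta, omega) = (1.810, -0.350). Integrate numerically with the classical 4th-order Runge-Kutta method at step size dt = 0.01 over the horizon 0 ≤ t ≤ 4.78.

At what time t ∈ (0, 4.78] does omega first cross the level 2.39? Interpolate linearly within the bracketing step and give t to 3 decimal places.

t=0.000: state=(1.810, -0.350)
step 1 (dt=0.01): k1=(-0.350, -11.135), k2=(-0.406, -11.121), k3=(-0.406, -11.122), k4=(-0.461, -11.110); state += dt/6·(k1+2k2+2k3+k4)
t=0.010: state=(1.806, -0.461)
t=0.020: state=(1.801, -0.572)
t=0.030: state=(1.795, -0.683)
continuing one RK4 step at a time; state shown every 20 steps (Δt=0.2):
t=0.200: state=(1.520, -2.544)
t=0.400: state=(0.810, -4.425)
t=0.600: state=(-0.152, -4.849)
t=0.800: state=(-0.993, -3.311)
t=1.000: state=(-1.426, -0.992)
t=1.200: state=(-1.393, 1.295)
t=1.300: state=(-1.210, 2.353)
next step: t=1.310: state=(-1.186, 2.453) — omega has crossed 2.39
linear interpolation between t=1.300 (2.35275) and t=1.310 (2.45282) → t≈1.304

t = 1.304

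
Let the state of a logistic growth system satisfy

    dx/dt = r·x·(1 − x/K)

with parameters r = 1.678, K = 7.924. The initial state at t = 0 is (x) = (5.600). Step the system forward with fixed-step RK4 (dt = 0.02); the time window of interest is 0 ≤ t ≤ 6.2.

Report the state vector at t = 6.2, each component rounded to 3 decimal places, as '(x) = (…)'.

(x) = (7.924)

t=0.000: state=(5.600)
step 1 (dt=0.02): k1=(2.756), k2=(2.737), k3=(2.737), k4=(2.717); state += dt/6·(k1+2k2+2k3+k4)
t=0.020: state=(5.655)
t=0.040: state=(5.709)
t=0.060: state=(5.762)
continuing one RK4 step at a time; state shown every 25 steps (Δt=0.5):
t=0.500: state=(6.719)
t=1.000: state=(7.354)
t=1.500: state=(7.667)
t=2.000: state=(7.811)
t=2.500: state=(7.875)
t=3.000: state=(7.903)
t=3.500: state=(7.915)
t=4.000: state=(7.920)
t=4.500: state=(7.922)
t=5.000: state=(7.923)
t=5.500: state=(7.924)
t=6.000: state=(7.924)
t=6.200: state=(7.924)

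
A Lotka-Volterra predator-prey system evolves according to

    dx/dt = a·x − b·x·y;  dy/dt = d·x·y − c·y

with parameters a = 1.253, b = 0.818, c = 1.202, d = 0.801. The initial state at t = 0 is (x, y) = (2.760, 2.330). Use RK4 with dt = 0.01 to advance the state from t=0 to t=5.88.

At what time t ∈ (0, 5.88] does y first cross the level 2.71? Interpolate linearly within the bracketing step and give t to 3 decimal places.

t = 0.174

t=0.000: state=(2.760, 2.330)
step 1 (dt=0.01): k1=(-1.802, 2.350), k2=(-1.823, 2.345), k3=(-1.823, 2.345), k4=(-1.843, 2.340); state += dt/6·(k1+2k2+2k3+k4)
t=0.010: state=(2.742, 2.353)
t=0.020: state=(2.723, 2.377)
t=0.030: state=(2.704, 2.400)
t=0.170: state=(2.405, 2.702)
next step: t=0.180: state=(2.382, 2.722) — y has crossed 2.71
linear interpolation between t=0.170 (2.70245) and t=0.180 (2.72185) → t≈0.174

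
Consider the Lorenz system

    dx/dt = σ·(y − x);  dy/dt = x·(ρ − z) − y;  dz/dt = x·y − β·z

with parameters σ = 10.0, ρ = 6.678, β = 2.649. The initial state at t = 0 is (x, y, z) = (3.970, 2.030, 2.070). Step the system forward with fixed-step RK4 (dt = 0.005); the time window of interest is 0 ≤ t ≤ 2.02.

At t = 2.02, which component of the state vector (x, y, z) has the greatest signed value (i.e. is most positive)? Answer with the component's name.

t=0.000: state=(3.970, 2.030, 2.070)
step 1 (dt=0.005): k1=(-19.400, 16.264, 2.576), k2=(-18.508, 15.974, 2.620), k3=(-18.538, 15.985, 2.621), k4=(-17.674, 15.706, 2.663); state += dt/6·(k1+2k2+2k3+k4)
t=0.005: state=(3.877, 2.110, 2.083)
t=0.010: state=(3.793, 2.187, 2.097)
t=0.015: state=(3.717, 2.262, 2.111)
continuing one RK4 step at a time; state shown every 20 steps (Δt=0.1):
t=0.100: state=(3.236, 3.294, 2.405)
t=0.200: state=(3.639, 4.272, 2.988)
t=0.300: state=(4.352, 5.088, 3.956)
t=0.400: state=(5.006, 5.527, 5.256)
t=0.500: state=(5.309, 5.367, 6.545)
t=0.600: state=(5.115, 4.692, 7.348)
t=0.700: state=(4.547, 3.886, 7.454)
t=0.800: state=(3.891, 3.277, 7.030)
t=0.900: state=(3.370, 2.953, 6.372)
t=1.000: state=(3.065, 2.869, 5.700)
t=1.100: state=(2.967, 2.960, 5.139)
t=1.200: state=(3.037, 3.178, 4.748)
t=1.300: state=(3.235, 3.484, 4.560)
t=1.400: state=(3.520, 3.834, 4.588)
t=1.500: state=(3.843, 4.165, 4.820)
t=1.600: state=(4.141, 4.403, 5.211)
t=1.700: state=(4.345, 4.483, 5.667)
t=1.800: state=(4.407, 4.390, 6.064)
t=1.900: state=(4.320, 4.172, 6.298)
t=2.000: state=(4.132, 3.914, 6.332)
t=2.020: state=(4.088, 3.866, 6.317)
compare at T: x=4.088, y=3.866, z=6.317

largest component: z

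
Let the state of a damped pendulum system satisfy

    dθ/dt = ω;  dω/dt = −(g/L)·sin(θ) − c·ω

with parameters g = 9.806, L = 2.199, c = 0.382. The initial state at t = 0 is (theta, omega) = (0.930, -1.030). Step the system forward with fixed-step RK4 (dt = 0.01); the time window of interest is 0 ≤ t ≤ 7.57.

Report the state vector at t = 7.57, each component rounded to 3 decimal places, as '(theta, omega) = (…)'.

t=0.000: state=(0.930, -1.030)
step 1 (dt=0.01): k1=(-1.030, -3.181), k2=(-1.046, -3.161), k3=(-1.046, -3.161), k4=(-1.062, -3.141); state += dt/6·(k1+2k2+2k3+k4)
t=0.010: state=(0.920, -1.062)
t=0.020: state=(0.909, -1.093)
t=0.030: state=(0.898, -1.124)
continuing one RK4 step at a time; state shown every 25 steps (Δt=0.25):
t=0.250: state=(0.585, -1.671)
t=0.500: state=(0.130, -1.889)
t=0.750: state=(-0.317, -1.608)
t=1.000: state=(-0.643, -0.958)
t=1.250: state=(-0.784, -0.161)
t=1.500: state=(-0.727, 0.594)
t=1.750: state=(-0.502, 1.161)
t=2.000: state=(-0.174, 1.409)
t=2.250: state=(0.170, 1.277)
t=2.500: state=(0.438, 0.831)
t=2.750: state=(0.572, 0.229)
t=3.000: state=(0.553, -0.371)
t=3.250: state=(0.399, -0.831)
t=3.500: state=(0.158, -1.050)
t=3.750: state=(-0.102, -0.980)
t=4.000: state=(-0.311, -0.664)
t=4.250: state=(-0.423, -0.212)
t=4.500: state=(-0.417, 0.250)
t=4.750: state=(-0.306, 0.609)
t=5.000: state=(-0.128, 0.785)
t=5.250: state=(0.068, 0.742)
t=5.500: state=(0.228, 0.512)
t=5.750: state=(0.315, 0.173)
t=6.000: state=(0.313, -0.179)
t=6.250: state=(0.232, -0.454)
t=6.500: state=(0.098, -0.589)
t=6.750: state=(-0.049, -0.559)
t=7.000: state=(-0.170, -0.388)
t=7.250: state=(-0.236, -0.132)
t=7.500: state=(-0.235, 0.133)
t=7.570: state=(-0.223, 0.200)

(theta, omega) = (-0.223, 0.200)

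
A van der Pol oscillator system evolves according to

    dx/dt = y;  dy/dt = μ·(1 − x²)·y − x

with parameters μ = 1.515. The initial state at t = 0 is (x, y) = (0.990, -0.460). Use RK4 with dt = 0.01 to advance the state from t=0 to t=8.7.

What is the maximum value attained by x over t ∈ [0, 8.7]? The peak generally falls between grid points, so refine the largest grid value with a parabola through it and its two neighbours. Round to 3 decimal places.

max x = 2.015

t=0.000: state=(0.990, -0.460)
step 1 (dt=0.01): k1=(-0.460, -1.004), k2=(-0.465, -1.005), k3=(-0.465, -1.005), k4=(-0.470, -1.006); state += dt/6·(k1+2k2+2k3+k4)
t=0.010: state=(0.985, -0.470)
t=0.020: state=(0.981, -0.480)
t=0.030: state=(0.976, -0.490)
continuing one RK4 step at a time; state shown every 50 steps (Δt=0.5):
t=0.500: state=(0.621, -1.065)
t=1.000: state=(-0.182, -2.293)
t=1.500: state=(-1.503, -2.161)
t=2.000: state=(-1.934, 0.029)
t=2.500: state=(-1.790, 0.432)
t=3.000: state=(-1.536, 0.584)
t=3.500: state=(-1.193, 0.818)
t=4.000: state=(-0.666, 1.384)
t=4.500: state=(0.354, 2.867)
t=5.000: state=(1.767, 1.687)
t=5.500: state=(2.001, -0.197)
t=6.000: state=(1.824, -0.446)
t=6.500: state=(1.571, -0.572)
t=7.000: state=(1.238, -0.784)
t=7.500: state=(0.740, -1.290)
t=8.000: state=(-0.201, -2.671)
t=8.500: state=(-1.664, -2.088)
t=8.700: state=(-1.942, -0.771)
largest grid value and its neighbours: x(5.360)=2.01500, x(5.370)=2.01510, x(5.380)=2.01499
parabola through these three points peaks at t≈5.370 with x≈2.01510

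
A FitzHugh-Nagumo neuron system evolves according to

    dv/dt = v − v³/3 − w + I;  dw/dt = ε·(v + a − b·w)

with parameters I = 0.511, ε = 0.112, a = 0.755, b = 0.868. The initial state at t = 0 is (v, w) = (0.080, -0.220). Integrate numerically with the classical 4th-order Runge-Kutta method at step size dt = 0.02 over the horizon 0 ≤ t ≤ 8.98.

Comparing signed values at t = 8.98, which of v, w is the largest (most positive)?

largest component: w

t=0.000: state=(0.080, -0.220)
step 1 (dt=0.02): k1=(0.811, 0.115), k2=(0.818, 0.116), k3=(0.818, 0.116), k4=(0.825, 0.117); state += dt/6·(k1+2k2+2k3+k4)
t=0.020: state=(0.096, -0.218)
t=0.040: state=(0.113, -0.215)
t=0.060: state=(0.130, -0.213)
continuing one RK4 step at a time; state shown every 25 steps (Δt=0.5):
t=0.500: state=(0.577, -0.151)
t=1.000: state=(1.198, -0.054)
t=1.500: state=(1.654, 0.069)
t=2.000: state=(1.817, 0.203)
t=2.500: state=(1.831, 0.335)
t=3.000: state=(1.797, 0.459)
t=3.500: state=(1.750, 0.576)
t=4.000: state=(1.698, 0.684)
t=4.500: state=(1.644, 0.784)
t=5.000: state=(1.588, 0.877)
t=5.500: state=(1.531, 0.962)
t=6.000: state=(1.472, 1.039)
t=6.500: state=(1.411, 1.110)
t=7.000: state=(1.347, 1.174)
t=7.500: state=(1.280, 1.231)
t=8.000: state=(1.208, 1.282)
t=8.500: state=(1.129, 1.327)
t=8.980: state=(1.044, 1.363)
compare at T: v=1.044, w=1.363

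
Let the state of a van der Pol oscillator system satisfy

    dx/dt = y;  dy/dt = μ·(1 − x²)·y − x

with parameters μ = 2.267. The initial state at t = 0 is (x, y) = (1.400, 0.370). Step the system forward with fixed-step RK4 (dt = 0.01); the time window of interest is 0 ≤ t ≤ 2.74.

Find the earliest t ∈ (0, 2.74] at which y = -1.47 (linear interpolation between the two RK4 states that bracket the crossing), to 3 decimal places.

t=0.000: state=(1.400, 0.370)
step 1 (dt=0.01): k1=(0.370, -2.205), k2=(0.359, -2.187), k3=(0.359, -2.187), k4=(0.348, -2.169); state += dt/6·(k1+2k2+2k3+k4)
t=0.010: state=(1.404, 0.348)
t=0.020: state=(1.407, 0.327)
t=0.030: state=(1.410, 0.305)
continuing one RK4 step at a time; state shown every 10 steps (Δt=0.1):
t=0.100: state=(1.427, 0.168)
t=0.200: state=(1.435, 0.005)
t=0.300: state=(1.429, -0.123)
t=0.400: state=(1.411, -0.225)
t=0.500: state=(1.384, -0.307)
t=0.600: state=(1.350, -0.376)
t=0.700: state=(1.309, -0.438)
t=0.800: state=(1.263, -0.497)
t=0.900: state=(1.210, -0.558)
t=1.000: state=(1.151, -0.623)
t=1.100: state=(1.085, -0.698)
t=1.200: state=(1.011, -0.786)
t=1.300: state=(0.927, -0.895)
t=1.400: state=(0.831, -1.032)
t=1.500: state=(0.719, -1.210)
t=1.600: state=(0.587, -1.447)
next step: t=1.610: state=(0.572, -1.475) — y has crossed -1.47
linear interpolation between t=1.600 (-1.44749) and t=1.610 (-1.47528) → t≈1.608

t = 1.608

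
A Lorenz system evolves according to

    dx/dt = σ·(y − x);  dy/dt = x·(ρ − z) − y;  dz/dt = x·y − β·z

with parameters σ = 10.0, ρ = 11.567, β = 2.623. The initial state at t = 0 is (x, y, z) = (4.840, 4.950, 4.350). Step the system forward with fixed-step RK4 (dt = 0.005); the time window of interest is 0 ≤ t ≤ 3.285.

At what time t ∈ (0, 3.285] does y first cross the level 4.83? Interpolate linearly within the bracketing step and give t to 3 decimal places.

t = 0.397

t=0.000: state=(4.840, 4.950, 4.350)
step 1 (dt=0.005): k1=(1.100, 29.980, 12.548), k2=(1.822, 29.773, 12.842), k3=(1.799, 29.783, 12.847), k4=(2.499, 29.585, 13.146); state += dt/6·(k1+2k2+2k3+k4)
t=0.005: state=(4.849, 5.099, 4.414)
t=0.010: state=(4.865, 5.246, 4.481)
t=0.015: state=(4.887, 5.391, 4.552)
continuing one RK4 step at a time; state shown every 40 steps (Δt=0.2):
t=0.200: state=(7.660, 9.105, 10.070)
t=0.395: state=(6.923, 4.881, 14.925)
next step: t=0.400: state=(6.820, 4.742, 14.895) — y has crossed 4.83
linear interpolation between t=0.395 (4.88076) and t=0.400 (4.74182) → t≈0.397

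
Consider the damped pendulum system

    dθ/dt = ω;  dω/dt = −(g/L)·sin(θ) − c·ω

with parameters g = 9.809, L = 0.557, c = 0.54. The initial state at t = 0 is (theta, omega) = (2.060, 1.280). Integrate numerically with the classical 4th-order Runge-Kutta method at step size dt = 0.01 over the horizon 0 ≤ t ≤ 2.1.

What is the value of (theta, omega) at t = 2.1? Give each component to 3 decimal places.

t=0.000: state=(2.060, 1.280)
step 1 (dt=0.01): k1=(1.280, -16.236), k2=(1.199, -16.139), k3=(1.199, -16.143), k4=(1.119, -16.049); state += dt/6·(k1+2k2+2k3+k4)
t=0.010: state=(2.072, 1.119)
t=0.020: state=(2.082, 0.959)
t=0.030: state=(2.091, 0.801)
continuing one RK4 step at a time; state shown every 10 steps (Δt=0.1):
t=0.100: state=(2.110, -0.269)
t=0.200: state=(2.008, -1.758)
t=0.300: state=(1.756, -3.287)
t=0.400: state=(1.350, -4.817)
t=0.500: state=(0.802, -6.060)
t=0.600: state=(0.164, -6.526)
t=0.700: state=(-0.467, -5.916)
t=0.800: state=(-0.990, -4.459)
t=0.900: state=(-1.347, -2.644)
t=1.000: state=(-1.519, -0.806)
t=1.100: state=(-1.511, 0.949)
t=1.200: state=(-1.332, 2.596)
t=1.300: state=(-0.998, 4.034)
t=1.400: state=(-0.541, 5.012)
t=1.500: state=(-0.022, 5.218)
t=1.600: state=(0.473, 4.551)
t=1.700: state=(0.867, 3.237)
t=1.800: state=(1.111, 1.625)
t=1.900: state=(1.190, -0.035)
t=2.000: state=(1.107, -1.605)
t=2.100: state=(0.876, -2.962)

(theta, omega) = (0.876, -2.962)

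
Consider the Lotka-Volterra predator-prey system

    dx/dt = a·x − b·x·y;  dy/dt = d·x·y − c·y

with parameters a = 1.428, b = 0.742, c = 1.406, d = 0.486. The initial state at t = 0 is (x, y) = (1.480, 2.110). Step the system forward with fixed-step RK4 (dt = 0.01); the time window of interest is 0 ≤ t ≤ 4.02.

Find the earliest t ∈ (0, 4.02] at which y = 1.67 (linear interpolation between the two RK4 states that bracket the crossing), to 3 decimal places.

t = 0.339

t=0.000: state=(1.480, 2.110)
step 1 (dt=0.01): k1=(-0.204, -1.449), k2=(-0.196, -1.445), k3=(-0.196, -1.445), k4=(-0.188, -1.441); state += dt/6·(k1+2k2+2k3+k4)
t=0.010: state=(1.478, 2.096)
t=0.020: state=(1.476, 2.081)
t=0.030: state=(1.475, 2.067)
continuing one RK4 step at a time; state shown every 20 steps (Δt=0.2):
t=0.200: state=(1.470, 1.837)
t=0.330: state=(1.494, 1.680)
next step: t=0.340: state=(1.497, 1.669) — y has crossed 1.67
linear interpolation between t=0.330 (1.68050) and t=0.340 (1.66912) → t≈0.339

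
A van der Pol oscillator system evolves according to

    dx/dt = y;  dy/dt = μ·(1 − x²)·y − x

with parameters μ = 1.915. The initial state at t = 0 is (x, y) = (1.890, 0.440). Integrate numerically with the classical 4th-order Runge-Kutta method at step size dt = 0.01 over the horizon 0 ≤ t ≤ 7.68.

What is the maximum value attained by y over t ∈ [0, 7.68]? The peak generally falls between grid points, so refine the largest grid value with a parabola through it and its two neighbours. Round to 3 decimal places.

t=0.000: state=(1.890, 0.440)
step 1 (dt=0.01): k1=(0.440, -4.057), k2=(0.420, -3.966), k3=(0.420, -3.968), k4=(0.400, -3.878); state += dt/6·(k1+2k2+2k3+k4)
t=0.010: state=(1.894, 0.400)
t=0.020: state=(1.898, 0.362)
t=0.030: state=(1.901, 0.326)
continuing one RK4 step at a time; state shown every 25 steps (Δt=0.25):
t=0.250: state=(1.912, -0.147)
t=0.500: state=(1.850, -0.317)
t=0.750: state=(1.761, -0.385)
t=1.000: state=(1.659, -0.435)
t=1.250: state=(1.543, -0.490)
t=1.500: state=(1.412, -0.562)
t=1.750: state=(1.259, -0.667)
t=2.000: state=(1.074, -0.830)
t=2.250: state=(0.835, -1.109)
t=2.500: state=(0.500, -1.628)
t=2.750: state=(-0.017, -2.604)
t=3.000: state=(-0.821, -3.691)
t=3.250: state=(-1.651, -2.444)
t=3.500: state=(-1.988, -0.483)
t=3.750: state=(-2.011, 0.152)
t=4.000: state=(-1.950, 0.305)
t=4.250: state=(-1.866, 0.359)
t=4.500: state=(-1.772, 0.396)
t=4.750: state=(-1.668, 0.437)
t=5.000: state=(-1.552, 0.488)
t=5.250: state=(-1.422, 0.558)
t=5.500: state=(-1.271, 0.659)
t=5.750: state=(-1.088, 0.816)
t=6.000: state=(-0.854, 1.084)
t=6.250: state=(-0.527, 1.581)
t=6.500: state=(-0.026, 2.522)
t=6.750: state=(0.759, 3.660)
t=7.000: state=(1.609, 2.607)
t=7.250: state=(1.979, 0.566)
t=7.500: state=(2.013, -0.132)
t=7.680: state=(1.975, -0.272)
largest grid value and its neighbours: y(6.790)=3.71289, y(6.800)=3.71389, y(6.810)=3.70953
parabola through these three points peaks at t≈6.797 with y≈3.71415

max y = 3.714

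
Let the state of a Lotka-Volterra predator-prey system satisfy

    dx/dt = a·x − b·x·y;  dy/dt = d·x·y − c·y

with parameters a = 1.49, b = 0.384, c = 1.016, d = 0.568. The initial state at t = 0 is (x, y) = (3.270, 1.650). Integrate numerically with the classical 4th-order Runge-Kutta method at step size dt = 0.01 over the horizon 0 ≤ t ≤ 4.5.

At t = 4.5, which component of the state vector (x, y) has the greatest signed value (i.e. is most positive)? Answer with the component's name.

largest component: y

t=0.000: state=(3.270, 1.650)
step 1 (dt=0.01): k1=(2.800, 1.388), k2=(2.804, 1.407), k3=(2.804, 1.407), k4=(2.807, 1.427); state += dt/6·(k1+2k2+2k3+k4)
t=0.010: state=(3.298, 1.664)
t=0.020: state=(3.326, 1.679)
t=0.030: state=(3.354, 1.693)
continuing one RK4 step at a time; state shown every 20 steps (Δt=0.2):
t=0.200: state=(3.831, 2.016)
t=0.400: state=(4.328, 2.618)
t=0.600: state=(4.611, 3.561)
t=0.800: state=(4.499, 4.897)
t=1.000: state=(3.919, 6.473)
t=1.200: state=(3.036, 7.853)
t=1.400: state=(2.164, 8.600)
t=1.600: state=(1.499, 8.622)
t=1.800: state=(1.059, 8.121)
t=2.000: state=(0.787, 7.351)
t=2.200: state=(0.623, 6.494)
t=2.400: state=(0.526, 5.654)
t=2.600: state=(0.473, 4.883)
t=2.800: state=(0.450, 4.198)
t=3.000: state=(0.450, 3.605)
t=3.200: state=(0.469, 3.099)
t=3.400: state=(0.506, 2.673)
t=3.600: state=(0.563, 2.317)
t=3.800: state=(0.642, 2.025)
t=4.000: state=(0.748, 1.788)
t=4.200: state=(0.885, 1.600)
t=4.400: state=(1.060, 1.458)
t=4.500: state=(1.164, 1.403)
compare at T: x=1.164, y=1.403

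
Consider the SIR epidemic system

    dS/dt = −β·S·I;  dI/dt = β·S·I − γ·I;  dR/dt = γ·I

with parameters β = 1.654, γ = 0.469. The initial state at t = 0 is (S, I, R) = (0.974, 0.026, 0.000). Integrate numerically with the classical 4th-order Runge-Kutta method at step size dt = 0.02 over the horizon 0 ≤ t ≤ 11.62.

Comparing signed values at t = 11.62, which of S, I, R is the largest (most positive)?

largest component: R

t=0.000: state=(0.974, 0.026, 0.000)
step 1 (dt=0.02): k1=(-0.042, 0.030, 0.012), k2=(-0.042, 0.030, 0.012), k3=(-0.042, 0.030, 0.012), k4=(-0.043, 0.030, 0.012); state += dt/6·(k1+2k2+2k3+k4)
t=0.020: state=(0.973, 0.027, 0.000)
t=0.040: state=(0.972, 0.027, 0.000)
t=0.060: state=(0.971, 0.028, 0.001)
continuing one RK4 step at a time; state shown every 25 steps (Δt=0.5):
t=0.500: state=(0.946, 0.046, 0.008)
t=1.000: state=(0.900, 0.077, 0.022)
t=1.500: state=(0.829, 0.125, 0.046)
t=2.000: state=(0.728, 0.189, 0.082)
t=2.500: state=(0.605, 0.260, 0.135)
t=3.000: state=(0.475, 0.321, 0.204)
t=3.500: state=(0.358, 0.358, 0.284)
t=4.000: state=(0.265, 0.366, 0.369)
t=4.500: state=(0.197, 0.350, 0.454)
t=5.000: state=(0.149, 0.319, 0.532)
t=5.500: state=(0.116, 0.281, 0.603)
t=6.000: state=(0.094, 0.242, 0.664)
t=6.500: state=(0.078, 0.206, 0.716)
t=7.000: state=(0.067, 0.173, 0.761)
t=7.500: state=(0.058, 0.144, 0.798)
t=8.000: state=(0.052, 0.119, 0.828)
t=8.500: state=(0.048, 0.098, 0.854)
t=9.000: state=(0.045, 0.081, 0.875)
t=9.500: state=(0.042, 0.066, 0.892)
t=10.000: state=(0.040, 0.054, 0.906)
t=10.500: state=(0.038, 0.044, 0.917)
t=11.000: state=(0.037, 0.036, 0.927)
t=11.500: state=(0.036, 0.029, 0.935)
t=11.620: state=(0.036, 0.028, 0.936)
compare at T: S=0.036, I=0.028, R=0.936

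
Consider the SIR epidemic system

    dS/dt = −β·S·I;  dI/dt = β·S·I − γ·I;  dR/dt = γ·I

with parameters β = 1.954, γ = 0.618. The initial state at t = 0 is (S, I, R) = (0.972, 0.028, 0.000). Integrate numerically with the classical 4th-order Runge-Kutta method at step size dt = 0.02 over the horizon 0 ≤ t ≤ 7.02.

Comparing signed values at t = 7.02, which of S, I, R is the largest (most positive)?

t=0.000: state=(0.972, 0.028, 0.000)
step 1 (dt=0.02): k1=(-0.053, 0.036, 0.017), k2=(-0.054, 0.036, 0.018), k3=(-0.054, 0.036, 0.018), k4=(-0.054, 0.037, 0.018); state += dt/6·(k1+2k2+2k3+k4)
t=0.020: state=(0.971, 0.029, 0.000)
t=0.040: state=(0.970, 0.029, 0.001)
t=0.060: state=(0.969, 0.030, 0.001)
continuing one RK4 step at a time; state shown every 25 steps (Δt=0.5):
t=0.500: state=(0.936, 0.052, 0.012)
t=1.000: state=(0.873, 0.093, 0.034)
t=1.500: state=(0.775, 0.153, 0.072)
t=2.000: state=(0.644, 0.226, 0.130)
t=2.500: state=(0.500, 0.290, 0.210)
t=3.000: state=(0.369, 0.325, 0.306)
t=3.500: state=(0.268, 0.325, 0.407)
t=4.000: state=(0.198, 0.298, 0.504)
t=4.500: state=(0.150, 0.259, 0.590)
t=5.000: state=(0.119, 0.217, 0.664)
t=5.500: state=(0.098, 0.177, 0.725)
t=6.000: state=(0.084, 0.142, 0.774)
t=6.500: state=(0.074, 0.113, 0.813)
t=7.000: state=(0.067, 0.089, 0.844)
t=7.020: state=(0.067, 0.088, 0.845)
compare at T: S=0.067, I=0.088, R=0.845

largest component: R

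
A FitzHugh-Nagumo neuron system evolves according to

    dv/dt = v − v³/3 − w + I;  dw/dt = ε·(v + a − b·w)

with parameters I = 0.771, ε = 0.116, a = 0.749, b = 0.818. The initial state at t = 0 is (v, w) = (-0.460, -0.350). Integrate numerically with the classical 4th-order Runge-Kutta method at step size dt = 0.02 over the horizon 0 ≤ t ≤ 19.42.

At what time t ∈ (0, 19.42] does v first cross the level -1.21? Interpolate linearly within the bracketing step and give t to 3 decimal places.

t = 14.985

t=0.000: state=(-0.460, -0.350)
step 1 (dt=0.02): k1=(0.693, 0.067), k2=(0.698, 0.067), k3=(0.698, 0.067), k4=(0.703, 0.068); state += dt/6·(k1+2k2+2k3+k4)
t=0.020: state=(-0.446, -0.349)
t=0.040: state=(-0.432, -0.347)
t=0.060: state=(-0.418, -0.346)
continuing one RK4 step at a time; state shown every 50 steps (Δt=1):
t=1.000: state=(0.611, -0.234)
t=2.000: state=(1.856, 0.019)
t=3.000: state=(1.951, 0.315)
t=4.000: state=(1.861, 0.581)
t=5.000: state=(1.762, 0.812)
t=6.000: state=(1.660, 1.010)
t=7.000: state=(1.555, 1.179)
t=8.000: state=(1.446, 1.322)
t=9.000: state=(1.330, 1.438)
t=10.000: state=(1.201, 1.531)
t=11.000: state=(1.052, 1.600)
t=12.000: state=(0.861, 1.644)
t=13.000: state=(0.572, 1.659)
t=14.000: state=(0.000, 1.627)
t=14.980: state=(-1.203, 1.503)
next step: t=15.000: state=(-1.230, 1.499) — v has crossed -1.21
linear interpolation between t=14.980 (-1.20330) and t=15.000 (-1.23022) → t≈14.985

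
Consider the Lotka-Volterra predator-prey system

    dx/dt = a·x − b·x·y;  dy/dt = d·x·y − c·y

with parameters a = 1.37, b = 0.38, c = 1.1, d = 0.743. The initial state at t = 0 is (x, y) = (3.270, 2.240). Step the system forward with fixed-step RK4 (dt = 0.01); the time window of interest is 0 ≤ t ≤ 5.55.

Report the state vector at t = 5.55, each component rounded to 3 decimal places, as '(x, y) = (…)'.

(x, y) = (3.288, 2.272)

t=0.000: state=(3.270, 2.240)
step 1 (dt=0.01): k1=(1.696, 2.978), k2=(1.682, 3.012), k3=(1.682, 3.012), k4=(1.668, 3.047); state += dt/6·(k1+2k2+2k3+k4)
t=0.010: state=(3.287, 2.270)
t=0.020: state=(3.303, 2.301)
t=0.030: state=(3.320, 2.332)
continuing one RK4 step at a time; state shown every 20 steps (Δt=0.2):
t=0.200: state=(3.533, 2.986)
t=0.400: state=(3.561, 4.075)
t=0.600: state=(3.265, 5.453)
t=0.800: state=(2.689, 6.828)
t=1.000: state=(2.023, 7.775)
t=1.200: state=(1.451, 8.062)
t=1.400: state=(1.043, 7.771)
t=1.600: state=(0.777, 7.129)
t=1.800: state=(0.613, 6.337)
t=2.000: state=(0.513, 5.526)
t=2.200: state=(0.457, 4.764)
t=2.400: state=(0.430, 4.082)
t=2.600: state=(0.424, 3.490)
t=2.800: state=(0.436, 2.985)
t=3.000: state=(0.465, 2.561)
t=3.200: state=(0.510, 2.209)
t=3.400: state=(0.574, 1.921)
t=3.600: state=(0.658, 1.689)
t=3.800: state=(0.767, 1.506)
t=4.000: state=(0.905, 1.368)
t=4.200: state=(1.077, 1.272)
t=4.400: state=(1.289, 1.216)
t=4.600: state=(1.546, 1.204)
t=4.800: state=(1.854, 1.243)
t=5.000: state=(2.211, 1.349)
t=5.200: state=(2.606, 1.547)
t=5.400: state=(3.012, 1.885)
t=5.550: state=(3.288, 2.272)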